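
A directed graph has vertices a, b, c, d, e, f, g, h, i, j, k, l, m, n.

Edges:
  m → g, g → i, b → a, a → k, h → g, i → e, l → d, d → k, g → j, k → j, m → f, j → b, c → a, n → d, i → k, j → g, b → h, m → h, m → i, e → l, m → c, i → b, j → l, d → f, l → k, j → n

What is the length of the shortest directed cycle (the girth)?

2

For each vertex v, BFS finds the shortest path from v back to v.
The shortest such closed walk is g → j → g, length 2.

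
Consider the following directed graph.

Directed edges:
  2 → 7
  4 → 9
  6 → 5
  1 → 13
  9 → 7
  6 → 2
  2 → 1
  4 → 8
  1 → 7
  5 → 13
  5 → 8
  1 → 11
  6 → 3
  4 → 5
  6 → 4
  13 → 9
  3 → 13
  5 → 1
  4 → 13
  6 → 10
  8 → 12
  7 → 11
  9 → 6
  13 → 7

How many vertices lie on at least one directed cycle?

A vertex is on a directed cycle iff it belongs to a strongly connected component of size ≥ 2 (or has a self-loop).
The vertices on cycles are {1, 2, 3, 4, 5, 6, 9, 13} — 8 in total.

8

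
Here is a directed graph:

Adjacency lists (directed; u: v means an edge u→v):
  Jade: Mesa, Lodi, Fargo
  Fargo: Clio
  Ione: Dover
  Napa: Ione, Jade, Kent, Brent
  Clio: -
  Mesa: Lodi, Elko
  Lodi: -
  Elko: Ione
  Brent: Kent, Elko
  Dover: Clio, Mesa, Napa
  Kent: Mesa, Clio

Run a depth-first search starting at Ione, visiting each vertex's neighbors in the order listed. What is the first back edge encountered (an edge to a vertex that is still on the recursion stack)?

Elko→Ione

DFS from Ione (visiting each vertex's neighbors in the order listed); mark gray on enter, black on exit:
Ione gray
  Dover gray
    Clio gray
    Clio black
    Mesa gray
      Lodi gray
      Lodi black
      Elko gray
        Elko→Ione: Ione is gray → back edge
First back edge: Elko → Ione.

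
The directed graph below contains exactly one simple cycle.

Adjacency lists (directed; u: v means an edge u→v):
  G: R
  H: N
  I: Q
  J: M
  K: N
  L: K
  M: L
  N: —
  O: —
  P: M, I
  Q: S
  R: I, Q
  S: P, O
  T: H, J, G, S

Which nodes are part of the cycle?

I, P, Q, S

DFS with gray/black marking from S:
S gray
  P gray
    M gray
      L gray
        K gray
          N gray
          N black
        K black
      L black
    M black
    I gray
      Q gray
        Q→S: S is gray → back edge
Back edge closes the cycle S → P → I → Q → S; its vertices are {I, P, Q, S}.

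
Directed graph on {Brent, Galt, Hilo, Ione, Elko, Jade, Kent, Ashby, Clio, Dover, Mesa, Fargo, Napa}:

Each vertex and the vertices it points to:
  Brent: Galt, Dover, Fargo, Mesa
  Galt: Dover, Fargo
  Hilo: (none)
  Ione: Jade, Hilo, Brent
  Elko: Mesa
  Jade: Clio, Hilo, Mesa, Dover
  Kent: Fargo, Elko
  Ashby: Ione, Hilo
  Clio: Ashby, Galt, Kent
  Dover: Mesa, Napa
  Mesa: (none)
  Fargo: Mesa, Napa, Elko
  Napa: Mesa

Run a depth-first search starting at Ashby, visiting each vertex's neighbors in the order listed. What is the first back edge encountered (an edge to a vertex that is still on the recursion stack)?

DFS from Ashby (visiting each vertex's neighbors in the order listed); mark gray on enter, black on exit:
Ashby gray
  Ione gray
    Jade gray
      Clio gray
        Clio→Ashby: Ashby is gray → back edge
First back edge: Clio → Ashby.

Clio->Ashby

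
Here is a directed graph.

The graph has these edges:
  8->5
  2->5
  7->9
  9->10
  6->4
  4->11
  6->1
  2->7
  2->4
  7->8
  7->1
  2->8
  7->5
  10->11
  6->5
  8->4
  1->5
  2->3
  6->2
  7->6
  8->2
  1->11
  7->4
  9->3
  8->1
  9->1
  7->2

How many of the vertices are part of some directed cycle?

4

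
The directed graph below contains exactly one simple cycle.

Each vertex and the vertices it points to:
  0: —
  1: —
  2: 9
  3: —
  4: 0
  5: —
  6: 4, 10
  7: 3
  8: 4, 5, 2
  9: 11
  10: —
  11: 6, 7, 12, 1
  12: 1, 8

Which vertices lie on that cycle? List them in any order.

DFS with gray/black marking from 11:
11 gray
  6 gray
    4 gray
      0 gray
      0 black
    4 black
    10 gray
    10 black
  6 black
  7 gray
    3 gray
    3 black
  7 black
  12 gray
    1 gray
    1 black
    8 gray
      8→4: 4 black — skip
      5 gray
      5 black
      2 gray
        9 gray
          9→11: 11 is gray → back edge
Back edge closes the cycle 11 → 12 → 8 → 2 → 9 → 11; its vertices are {2, 8, 9, 11, 12}.

2, 8, 9, 11, 12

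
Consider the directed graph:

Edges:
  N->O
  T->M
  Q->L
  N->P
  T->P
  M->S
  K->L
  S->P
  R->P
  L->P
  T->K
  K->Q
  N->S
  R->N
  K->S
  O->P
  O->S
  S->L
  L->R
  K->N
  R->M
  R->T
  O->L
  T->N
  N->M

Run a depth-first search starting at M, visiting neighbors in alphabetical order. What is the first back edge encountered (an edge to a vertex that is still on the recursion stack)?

R→M

DFS from M (visiting neighbors in alphabetical order); mark gray on enter, black on exit:
M gray
  S gray
    L gray
      P gray
      P black
      R gray
        R→M: M is gray → back edge
First back edge: R → M.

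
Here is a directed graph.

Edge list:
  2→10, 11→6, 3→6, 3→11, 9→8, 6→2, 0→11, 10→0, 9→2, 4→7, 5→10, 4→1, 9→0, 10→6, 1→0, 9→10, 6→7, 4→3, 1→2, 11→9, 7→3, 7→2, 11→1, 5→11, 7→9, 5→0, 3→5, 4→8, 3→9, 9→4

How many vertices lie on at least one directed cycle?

A vertex is on a directed cycle iff it belongs to a strongly connected component of size ≥ 2 (or has a self-loop).
The vertices on cycles are {0, 1, 2, 3, 4, 5, 6, 7, 9, 10, 11} — 11 in total.

11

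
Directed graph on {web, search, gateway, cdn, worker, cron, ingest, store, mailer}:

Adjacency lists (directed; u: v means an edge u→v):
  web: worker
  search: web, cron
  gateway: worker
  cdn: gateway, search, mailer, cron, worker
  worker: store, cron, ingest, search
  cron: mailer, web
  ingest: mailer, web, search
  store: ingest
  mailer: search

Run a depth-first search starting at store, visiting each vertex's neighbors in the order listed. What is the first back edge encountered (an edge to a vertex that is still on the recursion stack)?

worker→store

DFS from store (visiting each vertex's neighbors in the order listed); mark gray on enter, black on exit:
store gray
  ingest gray
    mailer gray
      search gray
        web gray
          worker gray
            worker→store: store is gray → back edge
First back edge: worker → store.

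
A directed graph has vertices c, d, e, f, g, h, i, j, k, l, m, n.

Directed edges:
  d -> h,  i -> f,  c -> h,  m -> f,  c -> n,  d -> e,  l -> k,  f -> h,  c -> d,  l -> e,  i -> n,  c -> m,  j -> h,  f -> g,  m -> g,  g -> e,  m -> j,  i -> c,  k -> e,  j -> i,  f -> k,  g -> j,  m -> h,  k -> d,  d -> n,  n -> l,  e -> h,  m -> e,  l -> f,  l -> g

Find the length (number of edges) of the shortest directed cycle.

For each vertex v, BFS finds the shortest path from v back to v.
The shortest such closed walk is i → f → g → j → i, length 4.

4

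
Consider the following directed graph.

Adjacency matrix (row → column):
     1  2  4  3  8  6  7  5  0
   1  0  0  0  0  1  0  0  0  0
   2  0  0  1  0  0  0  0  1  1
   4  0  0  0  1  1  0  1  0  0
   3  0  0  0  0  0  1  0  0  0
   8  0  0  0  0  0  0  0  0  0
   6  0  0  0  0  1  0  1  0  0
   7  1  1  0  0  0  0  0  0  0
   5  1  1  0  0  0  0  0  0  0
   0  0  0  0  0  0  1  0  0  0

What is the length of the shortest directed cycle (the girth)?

For each vertex v, BFS finds the shortest path from v back to v.
The shortest such closed walk is 2 → 5 → 2, length 2.

2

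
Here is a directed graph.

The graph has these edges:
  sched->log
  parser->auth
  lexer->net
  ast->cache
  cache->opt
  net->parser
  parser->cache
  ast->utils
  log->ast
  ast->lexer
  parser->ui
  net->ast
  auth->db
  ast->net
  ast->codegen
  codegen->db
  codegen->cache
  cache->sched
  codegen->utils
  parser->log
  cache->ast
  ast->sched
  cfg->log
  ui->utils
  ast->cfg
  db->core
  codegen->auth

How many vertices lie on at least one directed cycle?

A vertex is on a directed cycle iff it belongs to a strongly connected component of size ≥ 2 (or has a self-loop).
The vertices on cycles are {ast, cfg, log, net, cache, lexer, sched, parser, codegen} — 9 in total.

9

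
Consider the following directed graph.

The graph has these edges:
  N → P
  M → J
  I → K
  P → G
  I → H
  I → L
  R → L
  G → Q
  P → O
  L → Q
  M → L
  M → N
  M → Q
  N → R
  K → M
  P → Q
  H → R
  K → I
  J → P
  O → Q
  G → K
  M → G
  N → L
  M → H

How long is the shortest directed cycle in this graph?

2

For each vertex v, BFS finds the shortest path from v back to v.
The shortest such closed walk is K → I → K, length 2.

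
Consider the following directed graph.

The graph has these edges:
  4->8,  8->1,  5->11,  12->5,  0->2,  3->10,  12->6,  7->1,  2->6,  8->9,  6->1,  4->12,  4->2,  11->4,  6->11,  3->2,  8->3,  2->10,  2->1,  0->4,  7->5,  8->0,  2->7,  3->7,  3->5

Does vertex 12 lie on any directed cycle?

Yes

12 is on a cycle iff 12 can reach itself via ≥1 edge.
12 → 6 → 11 → 4 → 12 — yes.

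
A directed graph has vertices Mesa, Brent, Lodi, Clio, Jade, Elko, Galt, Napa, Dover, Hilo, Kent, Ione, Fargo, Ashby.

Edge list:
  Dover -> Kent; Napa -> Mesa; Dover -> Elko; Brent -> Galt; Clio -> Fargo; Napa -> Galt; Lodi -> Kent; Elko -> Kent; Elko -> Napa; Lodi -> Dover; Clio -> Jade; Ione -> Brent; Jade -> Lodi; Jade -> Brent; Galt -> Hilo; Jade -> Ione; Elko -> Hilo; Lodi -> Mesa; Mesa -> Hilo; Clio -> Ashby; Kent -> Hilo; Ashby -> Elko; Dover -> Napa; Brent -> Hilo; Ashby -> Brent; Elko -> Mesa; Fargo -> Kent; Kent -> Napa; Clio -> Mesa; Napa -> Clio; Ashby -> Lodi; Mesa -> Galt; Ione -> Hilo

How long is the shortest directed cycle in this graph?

4

For each vertex v, BFS finds the shortest path from v back to v.
The shortest such closed walk is Clio → Fargo → Kent → Napa → Clio, length 4.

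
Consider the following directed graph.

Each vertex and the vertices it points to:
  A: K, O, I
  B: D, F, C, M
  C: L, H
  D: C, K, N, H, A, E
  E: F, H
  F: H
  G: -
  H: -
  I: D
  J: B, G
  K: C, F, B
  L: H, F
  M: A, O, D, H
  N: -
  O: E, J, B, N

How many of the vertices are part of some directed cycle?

A vertex is on a directed cycle iff it belongs to a strongly connected component of size ≥ 2 (or has a self-loop).
The vertices on cycles are {A, B, D, I, J, K, M, O} — 8 in total.

8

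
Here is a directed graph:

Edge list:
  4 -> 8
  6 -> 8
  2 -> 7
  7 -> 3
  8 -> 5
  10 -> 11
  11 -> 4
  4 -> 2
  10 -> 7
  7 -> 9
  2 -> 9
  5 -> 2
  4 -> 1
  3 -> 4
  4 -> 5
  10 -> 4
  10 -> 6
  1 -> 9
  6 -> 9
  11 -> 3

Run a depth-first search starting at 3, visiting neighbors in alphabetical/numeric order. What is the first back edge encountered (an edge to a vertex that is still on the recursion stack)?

7->3

DFS from 3 (visiting neighbors in alphabetical/numeric order); mark gray on enter, black on exit:
3 gray
  4 gray
    1 gray
      9 gray
      9 black
    1 black
    2 gray
      7 gray
        7→3: 3 is gray → back edge
First back edge: 7 → 3.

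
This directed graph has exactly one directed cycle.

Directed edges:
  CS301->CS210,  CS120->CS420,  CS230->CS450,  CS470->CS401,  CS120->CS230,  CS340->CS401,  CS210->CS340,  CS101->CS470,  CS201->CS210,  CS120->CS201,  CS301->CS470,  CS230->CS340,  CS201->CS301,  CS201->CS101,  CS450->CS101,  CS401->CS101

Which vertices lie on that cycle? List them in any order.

CS101, CS401, CS470

DFS with gray/black marking from CS470:
CS470 gray
  CS401 gray
    CS101 gray
      CS101→CS470: CS470 is gray → back edge
Back edge closes the cycle CS470 → CS401 → CS101 → CS470; its vertices are {CS101, CS401, CS470}.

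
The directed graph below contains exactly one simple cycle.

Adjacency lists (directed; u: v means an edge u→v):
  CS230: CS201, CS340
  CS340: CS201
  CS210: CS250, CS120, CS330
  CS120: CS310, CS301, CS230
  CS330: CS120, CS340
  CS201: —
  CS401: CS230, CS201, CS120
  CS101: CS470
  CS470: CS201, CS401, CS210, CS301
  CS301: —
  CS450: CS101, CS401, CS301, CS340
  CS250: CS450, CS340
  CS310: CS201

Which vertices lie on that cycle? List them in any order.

CS101, CS210, CS250, CS450, CS470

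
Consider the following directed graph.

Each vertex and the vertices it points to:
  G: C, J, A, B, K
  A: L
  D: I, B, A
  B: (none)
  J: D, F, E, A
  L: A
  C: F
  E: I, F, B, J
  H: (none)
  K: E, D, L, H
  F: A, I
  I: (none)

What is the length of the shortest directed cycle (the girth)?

2

For each vertex v, BFS finds the shortest path from v back to v.
The shortest such closed walk is L → A → L, length 2.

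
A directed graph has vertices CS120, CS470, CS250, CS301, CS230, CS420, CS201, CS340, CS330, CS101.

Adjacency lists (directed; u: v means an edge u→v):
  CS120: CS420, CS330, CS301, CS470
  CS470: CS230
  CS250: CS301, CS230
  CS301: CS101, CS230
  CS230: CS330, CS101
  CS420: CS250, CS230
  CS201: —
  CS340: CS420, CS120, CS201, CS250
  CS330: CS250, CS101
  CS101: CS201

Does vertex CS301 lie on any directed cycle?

CS301 is on a cycle iff CS301 can reach itself via ≥1 edge.
CS301 → CS230 → CS330 → CS250 → CS301 — yes.

Yes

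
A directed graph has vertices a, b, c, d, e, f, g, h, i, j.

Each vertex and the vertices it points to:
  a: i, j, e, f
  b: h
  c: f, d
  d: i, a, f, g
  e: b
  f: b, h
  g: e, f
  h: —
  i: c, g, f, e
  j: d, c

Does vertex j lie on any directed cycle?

j is on a cycle iff j can reach itself via ≥1 edge.
j → d → a → j — yes.

Yes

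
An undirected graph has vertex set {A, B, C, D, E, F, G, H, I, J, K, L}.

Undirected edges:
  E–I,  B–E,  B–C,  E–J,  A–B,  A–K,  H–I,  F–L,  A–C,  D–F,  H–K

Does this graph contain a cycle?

Yes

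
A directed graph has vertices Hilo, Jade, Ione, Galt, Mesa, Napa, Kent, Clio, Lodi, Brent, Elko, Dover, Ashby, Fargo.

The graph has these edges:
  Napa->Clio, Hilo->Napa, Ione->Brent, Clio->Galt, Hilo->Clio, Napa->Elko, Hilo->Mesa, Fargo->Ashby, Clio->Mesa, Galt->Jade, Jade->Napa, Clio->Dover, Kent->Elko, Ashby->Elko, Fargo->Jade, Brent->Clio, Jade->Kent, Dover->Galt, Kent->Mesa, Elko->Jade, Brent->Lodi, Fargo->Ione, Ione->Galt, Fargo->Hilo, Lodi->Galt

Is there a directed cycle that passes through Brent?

Brent lies on a cycle iff there is a path from Brent back to itself.
Exploring from Brent, it never reaches itself; equivalently, its strongly connected component is a singleton.

No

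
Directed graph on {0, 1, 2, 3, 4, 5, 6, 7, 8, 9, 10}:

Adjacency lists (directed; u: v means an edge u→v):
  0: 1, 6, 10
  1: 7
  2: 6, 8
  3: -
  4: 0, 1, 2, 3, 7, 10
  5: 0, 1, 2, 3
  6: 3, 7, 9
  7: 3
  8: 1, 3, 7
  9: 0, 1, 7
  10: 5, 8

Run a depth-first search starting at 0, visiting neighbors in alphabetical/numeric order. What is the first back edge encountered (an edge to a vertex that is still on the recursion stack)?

9->0

DFS from 0 (visiting neighbors in alphabetical/numeric order); mark gray on enter, black on exit:
0 gray
  1 gray
    7 gray
      3 gray
      3 black
    7 black
  1 black
  6 gray
    6→3: 3 black — skip
    6→7: 7 black — skip
    9 gray
      9→0: 0 is gray → back edge
First back edge: 9 → 0.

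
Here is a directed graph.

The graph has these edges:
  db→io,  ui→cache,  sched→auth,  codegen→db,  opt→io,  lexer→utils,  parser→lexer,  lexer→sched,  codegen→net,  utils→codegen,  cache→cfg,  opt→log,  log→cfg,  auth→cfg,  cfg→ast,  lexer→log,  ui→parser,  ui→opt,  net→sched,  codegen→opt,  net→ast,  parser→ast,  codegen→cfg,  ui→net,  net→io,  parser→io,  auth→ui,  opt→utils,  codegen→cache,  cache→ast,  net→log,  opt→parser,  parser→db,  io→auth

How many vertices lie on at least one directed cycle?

11

A vertex is on a directed cycle iff it belongs to a strongly connected component of size ≥ 2 (or has a self-loop).
The vertices on cycles are {db, io, ui, net, opt, auth, lexer, sched, utils, parser, codegen} — 11 in total.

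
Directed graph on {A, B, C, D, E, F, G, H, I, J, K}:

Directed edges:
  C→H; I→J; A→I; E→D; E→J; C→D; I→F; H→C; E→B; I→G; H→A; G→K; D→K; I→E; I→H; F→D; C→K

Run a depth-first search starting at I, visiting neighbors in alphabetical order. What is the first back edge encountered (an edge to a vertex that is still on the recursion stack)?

A→I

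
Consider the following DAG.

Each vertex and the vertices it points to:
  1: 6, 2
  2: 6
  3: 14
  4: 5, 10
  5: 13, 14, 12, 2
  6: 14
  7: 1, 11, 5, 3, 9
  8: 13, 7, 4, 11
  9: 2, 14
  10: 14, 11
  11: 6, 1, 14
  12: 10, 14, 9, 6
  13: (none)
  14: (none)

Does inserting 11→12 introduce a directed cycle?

Adding 11→12 creates a cycle iff 12 can already reach 11.
Path from 12: 12 → 10 → 11.
So 12 → … → 11 → 12 is a cycle.

Yes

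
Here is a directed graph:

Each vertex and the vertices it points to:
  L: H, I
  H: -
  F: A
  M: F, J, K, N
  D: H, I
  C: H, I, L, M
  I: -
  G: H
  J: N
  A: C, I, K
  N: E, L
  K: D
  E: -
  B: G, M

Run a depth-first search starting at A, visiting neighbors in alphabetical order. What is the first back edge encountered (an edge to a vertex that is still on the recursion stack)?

DFS from A (visiting neighbors in alphabetical order); mark gray on enter, black on exit:
A gray
  C gray
    H gray
    H black
    I gray
    I black
    L gray
      L→H: H black — skip
      L→I: I black — skip
    L black
    M gray
      F gray
        F→A: A is gray → back edge
First back edge: F → A.

F->A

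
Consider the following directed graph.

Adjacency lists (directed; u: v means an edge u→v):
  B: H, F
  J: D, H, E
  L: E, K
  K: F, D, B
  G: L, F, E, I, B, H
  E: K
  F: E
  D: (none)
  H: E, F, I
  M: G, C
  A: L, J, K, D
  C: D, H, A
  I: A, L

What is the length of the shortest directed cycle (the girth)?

3

For each vertex v, BFS finds the shortest path from v back to v.
The shortest such closed walk is K → F → E → K, length 3.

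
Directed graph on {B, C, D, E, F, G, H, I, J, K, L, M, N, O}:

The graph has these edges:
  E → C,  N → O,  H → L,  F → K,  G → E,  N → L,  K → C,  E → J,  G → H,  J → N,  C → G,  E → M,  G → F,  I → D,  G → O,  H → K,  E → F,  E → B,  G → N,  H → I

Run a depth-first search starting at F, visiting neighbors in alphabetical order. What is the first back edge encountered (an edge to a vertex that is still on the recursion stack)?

E->C

DFS from F (visiting neighbors in alphabetical order); mark gray on enter, black on exit:
F gray
  K gray
    C gray
      G gray
        E gray
          B gray
          B black
          E→C: C is gray → back edge
First back edge: E → C.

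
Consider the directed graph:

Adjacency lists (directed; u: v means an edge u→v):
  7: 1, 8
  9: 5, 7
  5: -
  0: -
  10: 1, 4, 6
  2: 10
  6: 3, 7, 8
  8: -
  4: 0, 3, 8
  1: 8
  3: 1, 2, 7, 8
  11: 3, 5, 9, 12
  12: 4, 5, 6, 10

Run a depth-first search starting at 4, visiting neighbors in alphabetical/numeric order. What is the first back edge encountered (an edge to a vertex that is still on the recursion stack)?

10→4

DFS from 4 (visiting neighbors in alphabetical/numeric order); mark gray on enter, black on exit:
4 gray
  0 gray
  0 black
  3 gray
    1 gray
      8 gray
      8 black
    1 black
    2 gray
      10 gray
        10→1: 1 black — skip
        10→4: 4 is gray → back edge
First back edge: 10 → 4.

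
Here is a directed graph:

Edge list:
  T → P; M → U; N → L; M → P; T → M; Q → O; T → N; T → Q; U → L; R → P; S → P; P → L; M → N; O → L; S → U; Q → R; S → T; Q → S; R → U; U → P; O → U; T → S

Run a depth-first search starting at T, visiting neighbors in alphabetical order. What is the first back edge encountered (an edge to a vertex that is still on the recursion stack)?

S→T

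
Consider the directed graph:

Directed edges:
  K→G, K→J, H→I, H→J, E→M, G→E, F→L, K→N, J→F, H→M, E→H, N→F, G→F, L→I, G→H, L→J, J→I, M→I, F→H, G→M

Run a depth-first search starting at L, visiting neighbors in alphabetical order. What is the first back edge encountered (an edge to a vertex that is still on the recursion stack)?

DFS from L (visiting neighbors in alphabetical order); mark gray on enter, black on exit:
L gray
  I gray
  I black
  J gray
    F gray
      H gray
        H→I: I black — skip
        H→J: J is gray → back edge
First back edge: H → J.

H->J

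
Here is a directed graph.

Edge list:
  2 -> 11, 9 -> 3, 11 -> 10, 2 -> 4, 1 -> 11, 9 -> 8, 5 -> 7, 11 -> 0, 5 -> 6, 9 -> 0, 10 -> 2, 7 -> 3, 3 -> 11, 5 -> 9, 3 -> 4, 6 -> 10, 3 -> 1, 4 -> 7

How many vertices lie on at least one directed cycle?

A vertex is on a directed cycle iff it belongs to a strongly connected component of size ≥ 2 (or has a self-loop).
The vertices on cycles are {1, 2, 3, 4, 7, 10, 11} — 7 in total.

7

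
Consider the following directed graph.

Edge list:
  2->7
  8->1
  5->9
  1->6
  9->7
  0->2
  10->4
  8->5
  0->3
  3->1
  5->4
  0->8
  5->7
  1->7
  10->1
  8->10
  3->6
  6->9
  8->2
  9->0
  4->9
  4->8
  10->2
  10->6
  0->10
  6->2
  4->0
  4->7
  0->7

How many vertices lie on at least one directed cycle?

9

A vertex is on a directed cycle iff it belongs to a strongly connected component of size ≥ 2 (or has a self-loop).
The vertices on cycles are {0, 1, 3, 4, 5, 6, 8, 9, 10} — 9 in total.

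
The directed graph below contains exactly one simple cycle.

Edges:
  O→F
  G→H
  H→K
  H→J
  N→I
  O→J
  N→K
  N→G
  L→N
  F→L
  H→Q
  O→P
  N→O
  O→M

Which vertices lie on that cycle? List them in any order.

F, L, N, O

DFS with gray/black marking from N:
N gray
  K gray
  K black
  G gray
    H gray
      H→K: K black — skip
      J gray
      J black
      Q gray
      Q black
    H black
  G black
  I gray
  I black
  O gray
    P gray
    P black
    M gray
    M black
    F gray
      L gray
        L→N: N is gray → back edge
Back edge closes the cycle N → O → F → L → N; its vertices are {F, L, N, O}.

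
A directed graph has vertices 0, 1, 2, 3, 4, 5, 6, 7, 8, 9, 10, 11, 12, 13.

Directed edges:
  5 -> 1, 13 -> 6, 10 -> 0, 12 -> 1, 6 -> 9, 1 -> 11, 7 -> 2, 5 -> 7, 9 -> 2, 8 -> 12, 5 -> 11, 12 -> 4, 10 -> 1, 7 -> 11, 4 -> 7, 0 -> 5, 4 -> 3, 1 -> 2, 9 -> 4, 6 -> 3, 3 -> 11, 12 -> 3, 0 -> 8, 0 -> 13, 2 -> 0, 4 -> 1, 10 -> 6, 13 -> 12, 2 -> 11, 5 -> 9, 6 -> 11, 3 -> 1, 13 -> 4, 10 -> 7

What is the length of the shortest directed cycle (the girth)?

4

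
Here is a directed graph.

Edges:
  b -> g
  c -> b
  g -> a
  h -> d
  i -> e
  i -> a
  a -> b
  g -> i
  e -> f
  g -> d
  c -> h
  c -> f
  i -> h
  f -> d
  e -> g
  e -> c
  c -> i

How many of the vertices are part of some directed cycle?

6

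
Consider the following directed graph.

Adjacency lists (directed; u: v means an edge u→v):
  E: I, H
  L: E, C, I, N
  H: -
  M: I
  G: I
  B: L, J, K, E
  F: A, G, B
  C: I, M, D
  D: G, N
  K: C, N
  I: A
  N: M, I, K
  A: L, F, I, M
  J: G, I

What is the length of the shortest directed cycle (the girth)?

For each vertex v, BFS finds the shortest path from v back to v.
The shortest such closed walk is F → A → F, length 2.

2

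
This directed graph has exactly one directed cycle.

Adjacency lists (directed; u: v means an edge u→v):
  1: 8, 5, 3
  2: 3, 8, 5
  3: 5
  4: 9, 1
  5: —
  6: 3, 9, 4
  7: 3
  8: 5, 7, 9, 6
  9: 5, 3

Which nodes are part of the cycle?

1, 4, 6, 8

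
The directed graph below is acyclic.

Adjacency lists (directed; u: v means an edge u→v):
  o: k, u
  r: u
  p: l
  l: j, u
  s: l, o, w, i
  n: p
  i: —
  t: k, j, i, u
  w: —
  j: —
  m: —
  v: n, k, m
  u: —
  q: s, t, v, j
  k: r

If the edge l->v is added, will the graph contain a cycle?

Yes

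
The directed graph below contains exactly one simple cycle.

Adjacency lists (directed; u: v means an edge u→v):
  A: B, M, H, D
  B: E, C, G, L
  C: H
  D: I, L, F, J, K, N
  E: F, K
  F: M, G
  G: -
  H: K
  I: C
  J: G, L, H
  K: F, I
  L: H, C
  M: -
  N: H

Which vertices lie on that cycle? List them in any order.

DFS with gray/black marking from K:
K gray
  F gray
    M gray
    M black
    G gray
    G black
  F black
  I gray
    C gray
      H gray
        H→K: K is gray → back edge
Back edge closes the cycle K → I → C → H → K; its vertices are {C, H, I, K}.

C, H, I, K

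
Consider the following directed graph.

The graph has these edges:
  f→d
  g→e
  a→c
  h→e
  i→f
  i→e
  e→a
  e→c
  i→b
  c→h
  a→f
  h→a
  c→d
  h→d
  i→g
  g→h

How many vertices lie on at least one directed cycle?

A vertex is on a directed cycle iff it belongs to a strongly connected component of size ≥ 2 (or has a self-loop).
The vertices on cycles are {a, c, e, h} — 4 in total.

4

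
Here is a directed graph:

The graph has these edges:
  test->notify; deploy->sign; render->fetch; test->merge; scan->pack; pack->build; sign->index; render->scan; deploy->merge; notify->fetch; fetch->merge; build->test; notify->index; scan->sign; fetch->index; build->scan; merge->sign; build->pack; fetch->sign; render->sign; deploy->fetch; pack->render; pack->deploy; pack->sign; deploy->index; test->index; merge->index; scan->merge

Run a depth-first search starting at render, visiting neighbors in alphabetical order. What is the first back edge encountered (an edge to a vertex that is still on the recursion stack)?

build->pack

DFS from render (visiting neighbors in alphabetical order); mark gray on enter, black on exit:
render gray
  fetch gray
    index gray
    index black
    merge gray
      merge→index: index black — skip
      sign gray
        sign→index: index black — skip
      sign black
    merge black
    fetch→sign: sign black — skip
  fetch black
  scan gray
    scan→merge: merge black — skip
    pack gray
      build gray
        build→pack: pack is gray → back edge
First back edge: build → pack.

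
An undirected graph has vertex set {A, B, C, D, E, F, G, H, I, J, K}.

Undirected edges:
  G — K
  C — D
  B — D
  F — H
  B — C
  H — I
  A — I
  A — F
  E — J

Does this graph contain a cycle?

Yes

DFS, tracking each vertex's parent; an edge to a visited non-parent vertex closes a cycle.
Start from C:
visit C (parent –)
  visit D (parent C)
    D–C: parent, skip
    visit B (parent D)
      B–D: parent, skip
      B–C: C visited and ≠ parent → cycle
Cycle: C – D – B – C.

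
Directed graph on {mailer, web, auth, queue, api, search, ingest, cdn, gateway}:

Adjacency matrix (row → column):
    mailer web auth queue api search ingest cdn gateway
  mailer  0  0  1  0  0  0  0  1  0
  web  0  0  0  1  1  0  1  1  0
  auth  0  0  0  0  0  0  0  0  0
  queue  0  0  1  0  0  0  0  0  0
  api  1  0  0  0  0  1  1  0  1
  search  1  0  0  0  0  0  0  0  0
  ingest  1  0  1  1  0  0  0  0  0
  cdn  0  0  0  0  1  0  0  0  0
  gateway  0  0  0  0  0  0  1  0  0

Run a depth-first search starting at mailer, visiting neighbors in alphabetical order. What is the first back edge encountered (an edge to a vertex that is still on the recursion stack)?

ingest→mailer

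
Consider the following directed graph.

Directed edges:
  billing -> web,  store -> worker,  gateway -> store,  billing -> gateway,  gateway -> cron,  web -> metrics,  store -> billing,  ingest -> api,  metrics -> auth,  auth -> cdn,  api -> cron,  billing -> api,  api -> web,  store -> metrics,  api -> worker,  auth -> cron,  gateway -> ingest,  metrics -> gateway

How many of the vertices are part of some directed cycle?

7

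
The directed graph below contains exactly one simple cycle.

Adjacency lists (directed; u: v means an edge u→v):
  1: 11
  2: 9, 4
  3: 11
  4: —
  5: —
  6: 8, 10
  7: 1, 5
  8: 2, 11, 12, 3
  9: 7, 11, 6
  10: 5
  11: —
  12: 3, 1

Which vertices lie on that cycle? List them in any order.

2, 6, 8, 9

DFS with gray/black marking from 9:
9 gray
  7 gray
    1 gray
      11 gray
      11 black
    1 black
    5 gray
    5 black
  7 black
  9→11: 11 black — skip
  6 gray
    8 gray
      2 gray
        2→9: 9 is gray → back edge
Back edge closes the cycle 9 → 6 → 8 → 2 → 9; its vertices are {2, 6, 8, 9}.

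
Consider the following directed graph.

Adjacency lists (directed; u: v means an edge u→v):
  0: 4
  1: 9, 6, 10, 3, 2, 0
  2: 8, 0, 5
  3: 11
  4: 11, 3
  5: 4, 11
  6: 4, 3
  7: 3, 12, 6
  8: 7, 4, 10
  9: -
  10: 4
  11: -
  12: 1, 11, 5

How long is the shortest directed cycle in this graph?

For each vertex v, BFS finds the shortest path from v back to v.
The shortest such closed walk is 7 → 12 → 1 → 2 → 8 → 7, length 5.

5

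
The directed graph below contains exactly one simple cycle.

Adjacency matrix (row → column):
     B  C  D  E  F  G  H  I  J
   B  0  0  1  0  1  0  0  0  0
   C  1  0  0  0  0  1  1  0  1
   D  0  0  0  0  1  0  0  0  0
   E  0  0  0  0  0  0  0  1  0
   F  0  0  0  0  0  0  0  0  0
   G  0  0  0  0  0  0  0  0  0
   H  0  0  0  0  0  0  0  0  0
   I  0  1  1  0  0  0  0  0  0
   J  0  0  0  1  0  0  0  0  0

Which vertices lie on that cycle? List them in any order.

DFS with gray/black marking from C:
C gray
  G gray
  G black
  B gray
    D gray
      F gray
      F black
    D black
    B→F: F black — skip
  B black
  H gray
  H black
  J gray
    E gray
      I gray
        I→C: C is gray → back edge
Back edge closes the cycle C → J → E → I → C; its vertices are {C, E, I, J}.

C, E, I, J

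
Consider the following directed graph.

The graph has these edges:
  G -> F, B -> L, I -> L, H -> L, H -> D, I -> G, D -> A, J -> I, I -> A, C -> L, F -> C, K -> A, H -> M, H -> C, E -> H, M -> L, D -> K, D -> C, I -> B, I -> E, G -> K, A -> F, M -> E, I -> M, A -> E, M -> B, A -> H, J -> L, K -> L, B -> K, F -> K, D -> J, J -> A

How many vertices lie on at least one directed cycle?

11

A vertex is on a directed cycle iff it belongs to a strongly connected component of size ≥ 2 (or has a self-loop).
The vertices on cycles are {A, B, D, E, F, G, H, I, J, K, M} — 11 in total.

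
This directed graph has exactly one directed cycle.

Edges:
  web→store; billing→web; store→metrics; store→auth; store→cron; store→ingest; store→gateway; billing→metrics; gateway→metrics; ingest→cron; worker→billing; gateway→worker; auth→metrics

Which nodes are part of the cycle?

web, store, worker, billing, gateway

DFS with gray/black marking from store:
store gray
  gateway gray
    worker gray
      billing gray
        metrics gray
        metrics black
        web gray
          web→store: store is gray → back edge
Back edge closes the cycle store → gateway → worker → billing → web → store; its vertices are {web, store, worker, billing, gateway}.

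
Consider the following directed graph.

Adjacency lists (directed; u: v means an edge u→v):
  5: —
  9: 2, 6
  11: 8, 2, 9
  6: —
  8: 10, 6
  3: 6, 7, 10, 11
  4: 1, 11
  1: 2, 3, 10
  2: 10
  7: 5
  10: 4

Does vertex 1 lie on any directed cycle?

1 is on a cycle iff 1 can reach itself via ≥1 edge.
1 → 10 → 4 → 1 — yes.

Yes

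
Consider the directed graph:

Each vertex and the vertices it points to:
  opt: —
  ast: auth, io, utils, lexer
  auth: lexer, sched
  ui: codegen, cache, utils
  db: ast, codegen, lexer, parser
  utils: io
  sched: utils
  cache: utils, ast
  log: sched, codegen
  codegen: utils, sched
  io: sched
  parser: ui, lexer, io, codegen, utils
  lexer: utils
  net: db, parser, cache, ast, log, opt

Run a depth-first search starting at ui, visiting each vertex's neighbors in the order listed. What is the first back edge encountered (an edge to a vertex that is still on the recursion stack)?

sched→utils

DFS from ui (visiting each vertex's neighbors in the order listed); mark gray on enter, black on exit:
ui gray
  codegen gray
    utils gray
      io gray
        sched gray
          sched→utils: utils is gray → back edge
First back edge: sched → utils.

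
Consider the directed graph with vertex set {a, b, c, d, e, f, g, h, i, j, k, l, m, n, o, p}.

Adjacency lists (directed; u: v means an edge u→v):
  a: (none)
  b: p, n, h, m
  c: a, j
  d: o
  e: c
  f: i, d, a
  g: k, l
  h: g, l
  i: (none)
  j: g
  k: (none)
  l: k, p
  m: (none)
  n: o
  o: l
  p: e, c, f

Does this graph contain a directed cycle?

Yes

DFS with white/gray/black marking, starting from l:
l gray
  k gray
  k black
  p gray
    e gray
      c gray
        a gray
        a black
        j gray
          g gray
            g→k: k black — skip
            g→l: l is gray → back edge
Back edge found, so a cycle exists: l → p → e → c → j → g → l.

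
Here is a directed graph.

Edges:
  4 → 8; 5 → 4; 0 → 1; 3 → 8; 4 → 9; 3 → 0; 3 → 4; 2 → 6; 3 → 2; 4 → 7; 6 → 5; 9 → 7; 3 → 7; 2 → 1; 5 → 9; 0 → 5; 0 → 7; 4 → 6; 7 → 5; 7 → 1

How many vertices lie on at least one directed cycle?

A vertex is on a directed cycle iff it belongs to a strongly connected component of size ≥ 2 (or has a self-loop).
The vertices on cycles are {4, 5, 6, 7, 9} — 5 in total.

5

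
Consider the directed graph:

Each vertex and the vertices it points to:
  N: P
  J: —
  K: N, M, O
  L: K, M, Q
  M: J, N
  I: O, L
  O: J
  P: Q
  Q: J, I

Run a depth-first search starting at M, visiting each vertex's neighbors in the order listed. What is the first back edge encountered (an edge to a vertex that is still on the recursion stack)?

K->N

DFS from M (visiting each vertex's neighbors in the order listed); mark gray on enter, black on exit:
M gray
  J gray
  J black
  N gray
    P gray
      Q gray
        Q→J: J black — skip
        I gray
          O gray
            O→J: J black — skip
          O black
          L gray
            K gray
              K→N: N is gray → back edge
First back edge: K → N.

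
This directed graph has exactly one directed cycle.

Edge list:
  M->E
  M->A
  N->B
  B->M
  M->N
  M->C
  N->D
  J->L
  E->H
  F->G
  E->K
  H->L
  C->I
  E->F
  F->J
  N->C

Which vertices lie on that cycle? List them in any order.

DFS with gray/black marking from B:
B gray
  M gray
    C gray
      I gray
      I black
    C black
    E gray
      K gray
      K black
      F gray
        G gray
        G black
        J gray
          L gray
          L black
        J black
      F black
      H gray
        H→L: L black — skip
      H black
    E black
    N gray
      N→B: B is gray → back edge
Back edge closes the cycle B → M → N → B; its vertices are {B, M, N}.

B, M, N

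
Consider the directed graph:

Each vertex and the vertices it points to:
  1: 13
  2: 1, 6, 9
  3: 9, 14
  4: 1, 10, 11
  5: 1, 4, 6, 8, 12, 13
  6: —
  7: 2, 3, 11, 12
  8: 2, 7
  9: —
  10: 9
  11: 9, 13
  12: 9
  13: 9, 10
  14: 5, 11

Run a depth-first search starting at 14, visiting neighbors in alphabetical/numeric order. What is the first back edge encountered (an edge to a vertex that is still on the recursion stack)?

3→14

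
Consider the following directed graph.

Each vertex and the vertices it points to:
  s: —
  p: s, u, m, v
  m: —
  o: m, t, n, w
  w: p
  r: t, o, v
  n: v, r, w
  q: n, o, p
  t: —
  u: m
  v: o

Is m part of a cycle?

m lies on a cycle iff there is a path from m back to itself.
Exploring from m, it never reaches itself; equivalently, its strongly connected component is a singleton.

No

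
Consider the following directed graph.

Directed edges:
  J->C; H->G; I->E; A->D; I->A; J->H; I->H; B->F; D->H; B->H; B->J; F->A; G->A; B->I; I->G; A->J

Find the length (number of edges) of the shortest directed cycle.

4

For each vertex v, BFS finds the shortest path from v back to v.
The shortest such closed walk is J → H → G → A → J, length 4.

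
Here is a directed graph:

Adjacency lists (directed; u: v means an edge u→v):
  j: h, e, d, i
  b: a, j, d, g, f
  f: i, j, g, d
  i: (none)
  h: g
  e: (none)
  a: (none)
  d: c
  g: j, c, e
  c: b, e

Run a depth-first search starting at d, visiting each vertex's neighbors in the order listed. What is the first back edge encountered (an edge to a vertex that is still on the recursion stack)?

g→j

DFS from d (visiting each vertex's neighbors in the order listed); mark gray on enter, black on exit:
d gray
  c gray
    b gray
      a gray
      a black
      j gray
        h gray
          g gray
            g→j: j is gray → back edge
First back edge: g → j.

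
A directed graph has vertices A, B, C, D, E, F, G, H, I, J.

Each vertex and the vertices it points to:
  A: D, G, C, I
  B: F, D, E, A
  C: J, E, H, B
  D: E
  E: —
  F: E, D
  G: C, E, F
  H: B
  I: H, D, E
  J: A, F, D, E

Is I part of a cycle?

Yes

I is on a cycle iff I can reach itself via ≥1 edge.
I → H → B → A → I — yes.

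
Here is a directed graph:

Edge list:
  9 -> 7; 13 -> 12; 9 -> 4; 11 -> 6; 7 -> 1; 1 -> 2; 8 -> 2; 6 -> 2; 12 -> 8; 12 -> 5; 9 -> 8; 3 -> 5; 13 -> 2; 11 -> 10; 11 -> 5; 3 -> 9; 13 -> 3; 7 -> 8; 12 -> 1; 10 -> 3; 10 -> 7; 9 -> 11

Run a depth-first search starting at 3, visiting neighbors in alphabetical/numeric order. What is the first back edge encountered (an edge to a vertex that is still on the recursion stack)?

10→3

DFS from 3 (visiting neighbors in alphabetical/numeric order); mark gray on enter, black on exit:
3 gray
  5 gray
  5 black
  9 gray
    4 gray
    4 black
    7 gray
      1 gray
        2 gray
        2 black
      1 black
      8 gray
        8→2: 2 black — skip
      8 black
    7 black
    9→8: 8 black — skip
    11 gray
      11→5: 5 black — skip
      6 gray
        6→2: 2 black — skip
      6 black
      10 gray
        10→3: 3 is gray → back edge
First back edge: 10 → 3.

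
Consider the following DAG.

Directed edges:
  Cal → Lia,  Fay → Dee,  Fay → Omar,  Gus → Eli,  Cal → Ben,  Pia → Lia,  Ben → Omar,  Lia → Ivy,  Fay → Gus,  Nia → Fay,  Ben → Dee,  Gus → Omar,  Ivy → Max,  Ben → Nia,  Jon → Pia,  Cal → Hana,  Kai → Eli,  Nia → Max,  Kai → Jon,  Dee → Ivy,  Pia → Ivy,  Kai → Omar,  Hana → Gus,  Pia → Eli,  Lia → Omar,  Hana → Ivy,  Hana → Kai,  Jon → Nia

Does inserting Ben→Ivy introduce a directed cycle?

Adding Ben→Ivy creates a cycle iff Ivy can already reach Ben.
Explore from Ivy: no path reaches Ben. The graph stays acyclic.

No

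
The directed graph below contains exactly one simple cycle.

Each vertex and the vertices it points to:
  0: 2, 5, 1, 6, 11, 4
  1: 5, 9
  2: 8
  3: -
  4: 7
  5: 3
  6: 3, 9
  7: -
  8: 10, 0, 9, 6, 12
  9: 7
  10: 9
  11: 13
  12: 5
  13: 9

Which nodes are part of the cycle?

DFS with gray/black marking from 8:
8 gray
  10 gray
    9 gray
      7 gray
      7 black
    9 black
  10 black
  0 gray
    2 gray
      2→8: 8 is gray → back edge
Back edge closes the cycle 8 → 0 → 2 → 8; its vertices are {0, 2, 8}.

0, 2, 8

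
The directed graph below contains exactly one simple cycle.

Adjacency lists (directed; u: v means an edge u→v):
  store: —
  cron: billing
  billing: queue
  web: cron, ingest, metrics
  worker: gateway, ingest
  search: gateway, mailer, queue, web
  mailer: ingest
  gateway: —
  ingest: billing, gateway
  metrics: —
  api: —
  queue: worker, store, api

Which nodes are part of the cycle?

DFS with gray/black marking from queue:
queue gray
  worker gray
    gateway gray
    gateway black
    ingest gray
      billing gray
        billing→queue: queue is gray → back edge
Back edge closes the cycle queue → worker → ingest → billing → queue; its vertices are {queue, ingest, worker, billing}.

queue, ingest, worker, billing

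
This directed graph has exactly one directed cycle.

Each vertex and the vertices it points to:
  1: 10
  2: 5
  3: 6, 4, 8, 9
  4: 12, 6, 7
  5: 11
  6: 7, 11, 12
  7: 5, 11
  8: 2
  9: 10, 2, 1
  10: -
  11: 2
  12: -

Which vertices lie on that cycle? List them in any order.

2, 5, 11

DFS with gray/black marking from 2:
2 gray
  5 gray
    11 gray
      11→2: 2 is gray → back edge
Back edge closes the cycle 2 → 5 → 11 → 2; its vertices are {2, 5, 11}.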